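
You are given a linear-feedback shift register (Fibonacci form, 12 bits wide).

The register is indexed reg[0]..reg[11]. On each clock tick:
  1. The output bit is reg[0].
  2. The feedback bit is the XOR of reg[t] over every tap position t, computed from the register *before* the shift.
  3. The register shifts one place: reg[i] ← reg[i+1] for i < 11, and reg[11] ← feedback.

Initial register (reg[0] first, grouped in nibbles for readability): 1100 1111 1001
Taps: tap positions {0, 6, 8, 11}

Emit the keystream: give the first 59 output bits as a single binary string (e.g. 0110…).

11001111100100101110100000001011111000011100011001000001101

tick  register→output (feedback)
  0  110011111001→1 (0)
  1  100111110010→1 (0)
  2  001111100100→0 (1)
  3  011111001001→0 (0)
  4  111110010010→1 (1)
  5  111100100101→1 (1)
  6  111001001011→1 (1)
  7  110010010111→1 (0)
  8  100100101110→1 (1)
  9  001001011101→0 (0)
 10  010010111010→0 (0)
 11  100101110100→1 (0)
 12  001011101000→0 (0)
 13  010111010000→0 (0)
 14  101110100000→1 (0)
 15  011101000000→0 (0)
 16  111010000000→1 (1)
 17  110100000001→1 (0)
 18  101000000010→1 (1)
 19  010000000101→0 (1)
 20  100000001011→1 (1)
 21  000000010111→0 (1)
 22  000000101111→0 (1)
 23  000001011111→0 (0)
 24  000010111110→0 (0)
 25  000101111100→0 (0)
 26  001011111000→0 (0)
 27  010111110000→0 (1)
 28  101111100001→1 (1)
 29  011111000011→0 (1)
 30  111110000111→1 (0)
 31  111100001110→1 (0)
 32  111000011100→1 (0)
 33  110000111000→1 (1)
 34  100001110001→1 (1)
 35  000011100011→0 (0)
 36  000111000110→0 (0)
 37  001110001100→0 (1)
 38  011100011001→0 (0)
 39  111000110010→1 (0)
 40  110001100100→1 (0)
 41  100011001000→1 (0)
 42  000110010000→0 (0)
 43  001100100000→0 (1)
 44  011001000001→0 (1)
 45  110010000011→1 (0)
 46  100100000110→1 (1)
 47  001000001101→0 (0)
 48  010000011010→0 (1)
 49  100000110101→1 (1)
 50  000001101011→0 (1)
 51  000011010111→0 (1)
 52  000110101111→0 (1)
 53  001101011111→0 (0)
 54  011010111110→0 (0)
 55  110101111100→1 (1)
 56  101011111001→1 (0)
 57  010111110010→0 (1)
 58  101111100101→1 (1)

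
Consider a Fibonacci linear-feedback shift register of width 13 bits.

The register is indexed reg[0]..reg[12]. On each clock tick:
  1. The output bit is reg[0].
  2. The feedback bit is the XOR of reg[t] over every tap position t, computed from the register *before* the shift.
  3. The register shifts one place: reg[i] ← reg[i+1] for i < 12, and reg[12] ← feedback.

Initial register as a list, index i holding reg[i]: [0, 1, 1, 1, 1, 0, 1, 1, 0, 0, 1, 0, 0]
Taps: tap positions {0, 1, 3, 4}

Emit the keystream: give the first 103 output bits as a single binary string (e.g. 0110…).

tick  register→output (feedback)
  0  0111101100100→0 (1)
  1  1111011001001→1 (1)
  2  1110110010011→1 (1)
  3  1101100100111→1 (0)
  4  1011001001110→1 (0)
  5  0110010011100→0 (1)
  6  1100100111001→1 (1)
  7  1001001110011→1 (0)
  8  0010011100110→0 (0)
  9  0100111001100→0 (0)
 10  1001110011000→1 (1)
 11  0011100110001→0 (0)
 12  0111001100010→0 (0)
 13  1110011000100→1 (0)
 14  1100110001000→1 (1)
 15  1001100010001→1 (1)
 16  0011000100011→0 (1)
 17  0110001000111→0 (1)
 18  1100010001111→1 (0)
 19  1000100011110→1 (0)
 20  0001000111100→0 (1)
 21  0010001111001→0 (0)
 22  0100011110010→0 (1)
 23  1000111100101→1 (0)
 24  0001111001010→0 (0)
 25  0011110010100→0 (0)
 26  0111100101000→0 (1)
 27  1111001010001→1 (1)
 28  1110010100011→1 (0)
 29  1100101000110→1 (1)
 30  1001010001101→1 (0)
 31  0010100011010→0 (1)
 32  0101000110101→0 (0)
 33  1010001101010→1 (1)
 34  0100011010101→0 (1)
 35  1000110101011→1 (0)
 36  0001101010110→0 (0)
 37  0011010101100→0 (1)
 38  0110101011001→0 (0)
 39  1101010110010→1 (1)
 40  1010101100101→1 (0)
 41  0101011001010→0 (0)
 42  1010110010100→1 (0)
 43  0101100101000→0 (1)
 44  1011001010001→1 (0)
 45  0110010100010→0 (1)
 46  1100101000101→1 (1)
 47  1001010001011→1 (0)
 48  0010100010110→0 (1)
 49  0101000101101→0 (0)
 50  1010001011010→1 (1)
 51  0100010110101→0 (1)
 52  1000101101011→1 (0)
 53  0001011010110→0 (1)
 54  0010110101101→0 (1)
 55  0101101011011→0 (1)
 56  1011010110111→1 (0)
 57  0110101101110→0 (0)
 58  1101011011100→1 (1)
 59  1010110111001→1 (0)
 60  0101101110010→0 (1)
 61  1011011100101→1 (0)
 62  0110111001010→0 (0)
 63  1101110010100→1 (0)
 64  1011100101000→1 (1)
 65  0111001010001→0 (0)
 66  1110010100010→1 (0)
 67  1100101000100→1 (1)
 68  1001010001001→1 (0)
 69  0010100010010→0 (1)
 70  0101000100101→0 (0)
 71  1010001001010→1 (1)
 72  0100010010101→0 (1)
 73  1000100101011→1 (0)
 74  0001001010110→0 (1)
 75  0010010101101→0 (0)
 76  0100101011010→0 (0)
 77  1001010110100→1 (0)
 78  0010101101000→0 (1)
 79  0101011010001→0 (0)
 80  1010110100010→1 (0)
 81  0101101000100→0 (1)
 82  1011010001001→1 (0)
 83  0110100010010→0 (0)
 84  1101000100100→1 (1)
 85  1010001001001→1 (1)
 86  0100010010011→0 (1)
 87  1000100100111→1 (0)
 88  0001001001110→0 (1)
 89  0010010011101→0 (0)
 90  0100100111010→0 (0)
 91  1001001110100→1 (0)
 92  0010011101000→0 (0)
 93  0100111010000→0 (0)
 94  1001110100000→1 (1)
 95  0011101000001→0 (0)
 96  0111010000010→0 (0)
 97  1110100000100→1 (1)
 98  1101000001001→1 (1)
 99  1010000010011→1 (1)
100  0100000100111→0 (1)
101  1000001001111→1 (1)
102  0000010011111→0 (0)

0111101100100111001100010001111001010001101010110010100010110101101110010100010010101101000100100111010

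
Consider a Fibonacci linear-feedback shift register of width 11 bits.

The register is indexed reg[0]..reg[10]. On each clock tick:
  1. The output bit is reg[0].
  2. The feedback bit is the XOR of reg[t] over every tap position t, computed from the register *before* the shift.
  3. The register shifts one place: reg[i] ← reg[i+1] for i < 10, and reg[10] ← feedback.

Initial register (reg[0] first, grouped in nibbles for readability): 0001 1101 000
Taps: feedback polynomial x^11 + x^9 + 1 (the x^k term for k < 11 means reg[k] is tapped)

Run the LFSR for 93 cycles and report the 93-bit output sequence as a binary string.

step | reg (before) | out | fb
   0 | 00011101000 | 0 | 0
   1 | 00111010000 | 0 | 0
   2 | 01110100000 | 0 | 0
   3 | 11101000000 | 1 | 1
   4 | 11010000001 | 1 | 1
   5 | 10100000011 | 1 | 0
   6 | 01000000110 | 0 | 1
   7 | 10000001101 | 1 | 1
   8 | 00000011011 | 0 | 1
   9 | 00000110111 | 0 | 1
  10 | 00001101111 | 0 | 1
  11 | 00011011111 | 0 | 1
  12 | 00110111111 | 0 | 1
  13 | 01101111111 | 0 | 1
  14 | 11011111111 | 1 | 0
  15 | 10111111110 | 1 | 0
  16 | 01111111100 | 0 | 0
  17 | 11111111000 | 1 | 1
  18 | 11111110001 | 1 | 1
  19 | 11111100011 | 1 | 0
  20 | 11111000110 | 1 | 0
  21 | 11110001100 | 1 | 1
  22 | 11100011001 | 1 | 1
  23 | 11000110011 | 1 | 0
  24 | 10001100110 | 1 | 0
  25 | 00011001100 | 0 | 0
  26 | 00110011000 | 0 | 0
  27 | 01100110000 | 0 | 0
  28 | 11001100000 | 1 | 1
  29 | 10011000001 | 1 | 1
  30 | 00110000011 | 0 | 1
  31 | 01100000111 | 0 | 1
  32 | 11000001111 | 1 | 0
  33 | 10000011110 | 1 | 0
  34 | 00000111100 | 0 | 0
  35 | 00001111000 | 0 | 0
  36 | 00011110000 | 0 | 0
  37 | 00111100000 | 0 | 0
  38 | 01111000000 | 0 | 0
  39 | 11110000000 | 1 | 1
  40 | 11100000001 | 1 | 1
  41 | 11000000011 | 1 | 0
  42 | 10000000110 | 1 | 0
  43 | 00000001100 | 0 | 0
  44 | 00000011000 | 0 | 0
  45 | 00000110000 | 0 | 0
  46 | 00001100000 | 0 | 0
  47 | 00011000000 | 0 | 0
  48 | 00110000000 | 0 | 0
  49 | 01100000000 | 0 | 0
  50 | 11000000000 | 1 | 1
  51 | 10000000001 | 1 | 1
  52 | 00000000011 | 0 | 1
  53 | 00000000111 | 0 | 1
  54 | 00000001111 | 0 | 1
  55 | 00000011111 | 0 | 1
  56 | 00000111111 | 0 | 1
  57 | 00001111111 | 0 | 1
  58 | 00011111111 | 0 | 1
  59 | 00111111111 | 0 | 1
  60 | 01111111111 | 0 | 1
  61 | 11111111111 | 1 | 0
  62 | 11111111110 | 1 | 0
  63 | 11111111100 | 1 | 1
  64 | 11111111001 | 1 | 1
  65 | 11111110011 | 1 | 0
  66 | 11111100110 | 1 | 0
  67 | 11111001100 | 1 | 1
  68 | 11110011001 | 1 | 1
  69 | 11100110011 | 1 | 0
  70 | 11001100110 | 1 | 0
  71 | 10011001100 | 1 | 1
  72 | 00110011001 | 0 | 0
  73 | 01100110010 | 0 | 1
  74 | 11001100101 | 1 | 1
  75 | 10011001011 | 1 | 0
  76 | 00110010110 | 0 | 1
  77 | 01100101101 | 0 | 0
  78 | 11001011010 | 1 | 0
  79 | 10010110100 | 1 | 1
  80 | 00101101001 | 0 | 0
  81 | 01011010010 | 0 | 1
  82 | 10110100101 | 1 | 1
  83 | 01101001011 | 0 | 1
  84 | 11010010111 | 1 | 0
  85 | 10100101110 | 1 | 0
  86 | 01001011100 | 0 | 0
  87 | 10010111000 | 1 | 1
  88 | 00101110001 | 0 | 0
  89 | 01011100010 | 0 | 1
  90 | 10111000101 | 1 | 1
  91 | 01110001011 | 0 | 1
  92 | 11100010111 | 1 | 0

000111010000001101111111100011001100000111100000001100000000011111111111001100110010110100101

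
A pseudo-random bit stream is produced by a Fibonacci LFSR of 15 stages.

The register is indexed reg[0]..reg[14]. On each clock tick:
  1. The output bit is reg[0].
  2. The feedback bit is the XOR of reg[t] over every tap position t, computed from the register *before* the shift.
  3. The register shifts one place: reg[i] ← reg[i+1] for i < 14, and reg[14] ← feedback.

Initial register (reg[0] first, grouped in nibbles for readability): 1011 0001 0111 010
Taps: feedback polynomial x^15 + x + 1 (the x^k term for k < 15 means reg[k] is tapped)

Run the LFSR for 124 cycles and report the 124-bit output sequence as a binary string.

1011000101110101101001110011110111010010100011001110111100101010011000101111110101001110000011111010010000100001110110001100

k : reg_k → out_k, fb_k
0: 101100010111010 → 1, fb=1
1: 011000101110101 → 0, fb=1
2: 110001011101011 → 1, fb=0
3: 100010111010110 → 1, fb=1
4: 000101110101101 → 0, fb=0
5: 001011101011010 → 0, fb=0
6: 010111010110100 → 0, fb=1
7: 101110101101001 → 1, fb=1
8: 011101011010011 → 0, fb=1
9: 111010110100111 → 1, fb=0
10: 110101101001110 → 1, fb=0
11: 101011010011100 → 1, fb=1
12: 010110100111001 → 0, fb=1
13: 101101001110011 → 1, fb=1
14: 011010011100111 → 0, fb=1
15: 110100111001111 → 1, fb=0
16: 101001110011110 → 1, fb=1
17: 010011100111101 → 0, fb=1
18: 100111001111011 → 1, fb=1
19: 001110011110111 → 0, fb=0
20: 011100111101110 → 0, fb=1
21: 111001111011101 → 1, fb=0
22: 110011110111010 → 1, fb=0
23: 100111101110100 → 1, fb=1
24: 001111011101001 → 0, fb=0
25: 011110111010010 → 0, fb=1
26: 111101110100101 → 1, fb=0
27: 111011101001010 → 1, fb=0
28: 110111010010100 → 1, fb=0
29: 101110100101000 → 1, fb=1
30: 011101001010001 → 0, fb=1
31: 111010010100011 → 1, fb=0
32: 110100101000110 → 1, fb=0
33: 101001010001100 → 1, fb=1
34: 010010100011001 → 0, fb=1
35: 100101000110011 → 1, fb=1
36: 001010001100111 → 0, fb=0
37: 010100011001110 → 0, fb=1
38: 101000110011101 → 1, fb=1
39: 010001100111011 → 0, fb=1
40: 100011001110111 → 1, fb=1
41: 000110011101111 → 0, fb=0
42: 001100111011110 → 0, fb=0
43: 011001110111100 → 0, fb=1
44: 110011101111001 → 1, fb=0
45: 100111011110010 → 1, fb=1
46: 001110111100101 → 0, fb=0
47: 011101111001010 → 0, fb=1
48: 111011110010101 → 1, fb=0
49: 110111100101010 → 1, fb=0
50: 101111001010100 → 1, fb=1
51: 011110010101001 → 0, fb=1
52: 111100101010011 → 1, fb=0
53: 111001010100110 → 1, fb=0
54: 110010101001100 → 1, fb=0
55: 100101010011000 → 1, fb=1
56: 001010100110001 → 0, fb=0
57: 010101001100010 → 0, fb=1
58: 101010011000101 → 1, fb=1
59: 010100110001011 → 0, fb=1
60: 101001100010111 → 1, fb=1
61: 010011000101111 → 0, fb=1
62: 100110001011111 → 1, fb=1
63: 001100010111111 → 0, fb=0
64: 011000101111110 → 0, fb=1
65: 110001011111101 → 1, fb=0
66: 100010111111010 → 1, fb=1
67: 000101111110101 → 0, fb=0
68: 001011111101010 → 0, fb=0
69: 010111111010100 → 0, fb=1
70: 101111110101001 → 1, fb=1
71: 011111101010011 → 0, fb=1
72: 111111010100111 → 1, fb=0
73: 111110101001110 → 1, fb=0
74: 111101010011100 → 1, fb=0
75: 111010100111000 → 1, fb=0
76: 110101001110000 → 1, fb=0
77: 101010011100000 → 1, fb=1
78: 010100111000001 → 0, fb=1
79: 101001110000011 → 1, fb=1
80: 010011100000111 → 0, fb=1
81: 100111000001111 → 1, fb=1
82: 001110000011111 → 0, fb=0
83: 011100000111110 → 0, fb=1
84: 111000001111101 → 1, fb=0
85: 110000011111010 → 1, fb=0
86: 100000111110100 → 1, fb=1
87: 000001111101001 → 0, fb=0
88: 000011111010010 → 0, fb=0
89: 000111110100100 → 0, fb=0
90: 001111101001000 → 0, fb=0
91: 011111010010000 → 0, fb=1
92: 111110100100001 → 1, fb=0
93: 111101001000010 → 1, fb=0
94: 111010010000100 → 1, fb=0
95: 110100100001000 → 1, fb=0
96: 101001000010000 → 1, fb=1
97: 010010000100001 → 0, fb=1
98: 100100001000011 → 1, fb=1
99: 001000010000111 → 0, fb=0
100: 010000100001110 → 0, fb=1
101: 100001000011101 → 1, fb=1
102: 000010000111011 → 0, fb=0
103: 000100001110110 → 0, fb=0
104: 001000011101100 → 0, fb=0
105: 010000111011000 → 0, fb=1
106: 100001110110001 → 1, fb=1
107: 000011101100011 → 0, fb=0
108: 000111011000110 → 0, fb=0
109: 001110110001100 → 0, fb=0
110: 011101100011000 → 0, fb=1
111: 111011000110001 → 1, fb=0
112: 110110001100010 → 1, fb=0
113: 101100011000100 → 1, fb=1
114: 011000110001001 → 0, fb=1
115: 110001100010011 → 1, fb=0
116: 100011000100110 → 1, fb=1
117: 000110001001101 → 0, fb=0
118: 001100010011010 → 0, fb=0
119: 011000100110100 → 0, fb=1
120: 110001001101001 → 1, fb=0
121: 100010011010010 → 1, fb=1
122: 000100110100101 → 0, fb=0
123: 001001101001010 → 0, fb=0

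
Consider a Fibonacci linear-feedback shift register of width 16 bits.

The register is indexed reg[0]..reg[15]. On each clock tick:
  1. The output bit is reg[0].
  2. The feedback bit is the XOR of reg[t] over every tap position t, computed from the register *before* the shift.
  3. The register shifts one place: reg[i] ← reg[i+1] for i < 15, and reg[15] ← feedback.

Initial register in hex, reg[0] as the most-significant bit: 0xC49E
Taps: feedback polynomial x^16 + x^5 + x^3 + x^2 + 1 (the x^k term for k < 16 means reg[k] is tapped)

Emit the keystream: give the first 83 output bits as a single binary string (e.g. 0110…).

11000100100111100110000111011000110100110110011101101001001011001010000101101111000

step | reg (before) | out | fb
   0 | 1100010010011110 | 1 | 0
   1 | 1000100100111100 | 1 | 1
   2 | 0001001001111001 | 0 | 1
   3 | 0010010011110011 | 0 | 0
   4 | 0100100111100110 | 0 | 0
   5 | 1001001111001100 | 1 | 0
   6 | 0010011110011000 | 0 | 0
   7 | 0100111100110000 | 0 | 1
   8 | 1001111001100001 | 1 | 1
   9 | 0011110011000011 | 0 | 1
  10 | 0111100110000111 | 0 | 0
  11 | 1111001100001110 | 1 | 1
  12 | 1110011000011101 | 1 | 1
  13 | 1100110000111011 | 1 | 0
  14 | 1001100001110110 | 1 | 0
  15 | 0011000011101100 | 0 | 0
  16 | 0110000111011000 | 0 | 1
  17 | 1100001110110001 | 1 | 1
  18 | 1000011101100011 | 1 | 0
  19 | 0000111011000110 | 0 | 1
  20 | 0001110110001101 | 0 | 0
  21 | 0011101100011010 | 0 | 0
  22 | 0111011000110100 | 0 | 1
  23 | 1110110001101001 | 1 | 1
  24 | 1101100011010011 | 1 | 0
  25 | 1011000110100110 | 1 | 1
  26 | 0110001101001101 | 0 | 1
  27 | 1100011010011011 | 1 | 0
  28 | 1000110100110110 | 1 | 0
  29 | 0001101001101100 | 0 | 1
  30 | 0011010011011001 | 0 | 1
  31 | 0110100110110011 | 0 | 1
  32 | 1101001101100111 | 1 | 0
  33 | 1010011011001110 | 1 | 1
  34 | 0100110110011101 | 0 | 1
  35 | 1001101100111011 | 1 | 0
  36 | 0011011001110110 | 0 | 1
  37 | 0110110011101101 | 0 | 0
  38 | 1101100111011010 | 1 | 0
  39 | 1011001110110100 | 1 | 1
  40 | 0110011101101001 | 0 | 0
  41 | 1100111011010010 | 1 | 0
  42 | 1001110110100100 | 1 | 1
  43 | 0011101101001001 | 0 | 0
  44 | 0111011010010010 | 0 | 1
  45 | 1110110100100101 | 1 | 1
  46 | 1101101001001011 | 1 | 0
  47 | 1011010010010110 | 1 | 0
  48 | 0110100100101100 | 0 | 1
  49 | 1101001001011001 | 1 | 0
  50 | 1010010010110010 | 1 | 1
  51 | 0100100101100101 | 0 | 0
  52 | 1001001011001010 | 1 | 0
  53 | 0010010110010100 | 0 | 0
  54 | 0100101100101000 | 0 | 0
  55 | 1001011001010000 | 1 | 1
  56 | 0010110010100001 | 0 | 0
  57 | 0101100101000010 | 0 | 1
  58 | 1011001010000101 | 1 | 1
  59 | 0110010100001011 | 0 | 0
  60 | 1100101000010110 | 1 | 1
  61 | 1001010000101101 | 1 | 1
  62 | 0010100001011011 | 0 | 1
  63 | 0101000010110111 | 0 | 1
  64 | 1010000101101111 | 1 | 0
  65 | 0100001011011110 | 0 | 0
  66 | 1000010110111100 | 1 | 0
  67 | 0000101101111000 | 0 | 0
  68 | 0001011011110000 | 0 | 0
  69 | 0010110111100000 | 0 | 0
  70 | 0101101111000000 | 0 | 1
  71 | 1011011110000001 | 1 | 0
  72 | 0110111100000010 | 0 | 0
  73 | 1101111000000100 | 1 | 1
  74 | 1011110000001001 | 1 | 0
  75 | 0111100000010010 | 0 | 0
  76 | 1111000000100100 | 1 | 1
  77 | 1110000001001001 | 1 | 0
  78 | 1100000010010010 | 1 | 1
  79 | 1000000100100101 | 1 | 1
  80 | 0000001001001011 | 0 | 0
  81 | 0000010010010110 | 0 | 1
  82 | 0000100100101101 | 0 | 0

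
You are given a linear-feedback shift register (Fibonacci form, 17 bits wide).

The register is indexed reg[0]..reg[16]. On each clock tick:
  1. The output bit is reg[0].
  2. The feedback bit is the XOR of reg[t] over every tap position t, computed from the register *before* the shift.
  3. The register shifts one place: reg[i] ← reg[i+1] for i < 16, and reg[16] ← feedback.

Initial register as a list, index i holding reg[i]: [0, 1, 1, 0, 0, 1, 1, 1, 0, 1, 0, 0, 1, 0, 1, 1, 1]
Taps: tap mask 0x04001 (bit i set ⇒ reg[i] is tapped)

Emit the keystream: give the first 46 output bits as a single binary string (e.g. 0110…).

tick  register→output (feedback)
  0  01100111010010111→0 (1)
  1  11001110100101111→1 (0)
  2  10011101001011110→1 (0)
  3  00111010010111100→0 (1)
  4  01110100101111001→0 (0)
  5  11101001011110010→1 (1)
  6  11010010111100101→1 (0)
  7  10100101111001010→1 (1)
  8  01001011110010101→0 (1)
  9  10010111100101011→1 (1)
 10  00101111001010111→0 (1)
 11  01011110010101111→0 (1)
 12  10111100101011111→1 (0)
 13  01111001010111110→0 (1)
 14  11110010101111101→1 (0)
 15  11100101011111010→1 (1)
 16  11001010111110101→1 (0)
 17  10010101111101010→1 (1)
 18  00101011111010101→0 (1)
 19  01010111110101011→0 (0)
 20  10101111101010110→1 (0)
 21  01011111010101100→0 (1)
 22  10111110101011001→1 (1)
 23  01111101010110011→0 (0)
 24  11111010101100110→1 (0)
 25  11110101011001100→1 (0)
 26  11101010110011000→1 (1)
 27  11010101100110001→1 (1)
 28  10101011001100011→1 (1)
 29  01010110011000111→0 (1)
 30  10101100110001111→1 (0)
 31  01011001100011110→0 (1)
 32  10110011000111101→1 (0)
 33  01100110001111010→0 (0)
 34  11001100011110100→1 (0)
 35  10011000111101000→1 (1)
 36  00110001111010001→0 (0)
 37  01100011110100010→0 (0)
 38  11000111101000100→1 (0)
 39  10001111010001000→1 (1)
 40  00011110100010001→0 (0)
 41  00111101000100010→0 (0)
 42  01111010001000100→0 (1)
 43  11110100010001001→1 (1)
 44  11101000100010011→1 (1)
 45  11010001000100111→1 (0)

0110011101001011110010101111101010110011000111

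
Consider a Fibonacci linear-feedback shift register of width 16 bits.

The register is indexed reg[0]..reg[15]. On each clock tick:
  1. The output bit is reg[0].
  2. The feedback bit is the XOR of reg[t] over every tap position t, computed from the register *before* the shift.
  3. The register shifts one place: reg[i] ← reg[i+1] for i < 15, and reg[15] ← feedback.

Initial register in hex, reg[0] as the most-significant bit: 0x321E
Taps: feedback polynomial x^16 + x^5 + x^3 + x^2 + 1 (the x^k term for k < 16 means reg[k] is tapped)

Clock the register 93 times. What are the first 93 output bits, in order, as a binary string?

step | reg (before) | out | fb
   0 | 0011001000011110 | 0 | 0
   1 | 0110010000111100 | 0 | 0
   2 | 1100100001111000 | 1 | 1
   3 | 1001000011110001 | 1 | 0
   4 | 0010000111100010 | 0 | 1
   5 | 0100001111000101 | 0 | 0
   6 | 1000011110001010 | 1 | 0
   7 | 0000111100010100 | 0 | 1
   8 | 0001111000101001 | 0 | 0
   9 | 0011110001010010 | 0 | 1
  10 | 0111100010100101 | 0 | 0
  11 | 1111000101001010 | 1 | 1
  12 | 1110001010010101 | 1 | 0
  13 | 1100010100101010 | 1 | 0
  14 | 1000101001010100 | 1 | 1
  15 | 0001010010101001 | 0 | 0
  16 | 0010100101010010 | 0 | 1
  17 | 0101001010100101 | 0 | 1
  18 | 1010010101001011 | 1 | 1
  19 | 0100101010010111 | 0 | 0
  20 | 1001010100101110 | 1 | 1
  21 | 0010101001011101 | 0 | 1
  22 | 0101010010111011 | 0 | 0
  23 | 1010100101110110 | 1 | 0
  24 | 0101001011101100 | 0 | 1
  25 | 1010010111011001 | 1 | 1
  26 | 0100101110110011 | 0 | 0
  27 | 1001011101100110 | 1 | 1
  28 | 0010111011001101 | 0 | 0
  29 | 0101110110011010 | 0 | 0
  30 | 1011101100110100 | 1 | 1
  31 | 0111011001101001 | 0 | 1
  32 | 1110110011010011 | 1 | 1
  33 | 1101100110100111 | 1 | 0
  34 | 1011001101001110 | 1 | 1
  35 | 0110011010011101 | 0 | 0
  36 | 1100110100111010 | 1 | 0
  37 | 1001101001110100 | 1 | 0
  38 | 0011010011101000 | 0 | 1
  39 | 0110100111010001 | 0 | 1
  40 | 1101001110100011 | 1 | 0
  41 | 1010011101000110 | 1 | 1
  42 | 0100111010001101 | 0 | 1
  43 | 1001110100011011 | 1 | 1
  44 | 0011101000110111 | 0 | 0
  45 | 0111010001101110 | 0 | 1
  46 | 1110100011011101 | 1 | 0
  47 | 1101000110111010 | 1 | 0
  48 | 1010001101110100 | 1 | 0
  49 | 0100011011101000 | 0 | 1
  50 | 1000110111010001 | 1 | 0
  51 | 0001101110100010 | 0 | 1
  52 | 0011011101000101 | 0 | 1
  53 | 0110111010001011 | 0 | 0
  54 | 1101110100010110 | 1 | 1
  55 | 1011101000101101 | 1 | 1
  56 | 0111010001011011 | 0 | 1
  57 | 1110100010110111 | 1 | 0
  58 | 1101000101101110 | 1 | 0
  59 | 1010001011011100 | 1 | 0
  60 | 0100010110111000 | 0 | 1
  61 | 1000101101110001 | 1 | 1
  62 | 0001011011100011 | 0 | 0
  63 | 0010110111000110 | 0 | 0
  64 | 0101101110001100 | 0 | 1
  65 | 1011011100011001 | 1 | 0
  66 | 0110111000110010 | 0 | 0
  67 | 1101110001100100 | 1 | 1
  68 | 1011100011001001 | 1 | 1
  69 | 0111000110010011 | 0 | 0
  70 | 1110001100100110 | 1 | 0
  71 | 1100011001001100 | 1 | 0
  72 | 1000110010011000 | 1 | 0
  73 | 0001100100110000 | 0 | 1
  74 | 0011001001100001 | 0 | 0
  75 | 0110010011000010 | 0 | 0
  76 | 1100100110000100 | 1 | 1
  77 | 1001001100001001 | 1 | 0
  78 | 0010011000010010 | 0 | 0
  79 | 0100110000100100 | 0 | 1
  80 | 1001100001001001 | 1 | 0
  81 | 0011000010010010 | 0 | 0
  82 | 0110000100100100 | 0 | 1
  83 | 1100001001001001 | 1 | 1
  84 | 1000010010010011 | 1 | 0
  85 | 0000100100100110 | 0 | 0
  86 | 0001001001001100 | 0 | 1
  87 | 0010010010011001 | 0 | 0
  88 | 0100100100110010 | 0 | 0
  89 | 1001001001100100 | 1 | 0
  90 | 0010010011001000 | 0 | 0
  91 | 0100100110010000 | 0 | 0
  92 | 1001001100100000 | 1 | 0

001100100001111000101001010100101110110011010011101000110111010001011011100011001001100001001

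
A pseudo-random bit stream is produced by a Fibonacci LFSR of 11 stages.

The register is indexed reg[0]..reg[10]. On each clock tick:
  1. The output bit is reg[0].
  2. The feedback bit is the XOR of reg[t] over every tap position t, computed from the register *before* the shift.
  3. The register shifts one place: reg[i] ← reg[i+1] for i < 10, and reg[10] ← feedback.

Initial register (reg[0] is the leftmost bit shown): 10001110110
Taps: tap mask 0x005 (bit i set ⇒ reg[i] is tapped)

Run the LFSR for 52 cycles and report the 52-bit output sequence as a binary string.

step | reg (before) | out | fb
   0 | 10001110110 | 1 | 1
   1 | 00011101101 | 0 | 0
   2 | 00111011010 | 0 | 1
   3 | 01110110101 | 0 | 1
   4 | 11101101011 | 1 | 0
   5 | 11011010110 | 1 | 1
   6 | 10110101101 | 1 | 0
   7 | 01101011010 | 0 | 1
   8 | 11010110101 | 1 | 1
   9 | 10101101011 | 1 | 0
  10 | 01011010110 | 0 | 0
  11 | 10110101100 | 1 | 0
  12 | 01101011000 | 0 | 1
  13 | 11010110001 | 1 | 1
  14 | 10101100011 | 1 | 0
  15 | 01011000110 | 0 | 0
  16 | 10110001100 | 1 | 0
  17 | 01100011000 | 0 | 1
  18 | 11000110001 | 1 | 1
  19 | 10001100011 | 1 | 1
  20 | 00011000111 | 0 | 0
  21 | 00110001110 | 0 | 1
  22 | 01100011101 | 0 | 1
  23 | 11000111011 | 1 | 1
  24 | 10001110111 | 1 | 1
  25 | 00011101111 | 0 | 0
  26 | 00111011110 | 0 | 1
  27 | 01110111101 | 0 | 1
  28 | 11101111011 | 1 | 0
  29 | 11011110110 | 1 | 1
  30 | 10111101101 | 1 | 0
  31 | 01111011010 | 0 | 1
  32 | 11110110101 | 1 | 0
  33 | 11101101010 | 1 | 0
  34 | 11011010100 | 1 | 1
  35 | 10110101001 | 1 | 0
  36 | 01101010010 | 0 | 1
  37 | 11010100101 | 1 | 1
  38 | 10101001011 | 1 | 0
  39 | 01010010110 | 0 | 0
  40 | 10100101100 | 1 | 0
  41 | 01001011000 | 0 | 0
  42 | 10010110000 | 1 | 1
  43 | 00101100001 | 0 | 1
  44 | 01011000011 | 0 | 0
  45 | 10110000110 | 1 | 0
  46 | 01100001100 | 0 | 1
  47 | 11000011001 | 1 | 1
  48 | 10000110011 | 1 | 1
  49 | 00001100111 | 0 | 0
  50 | 00011001110 | 0 | 0
  51 | 00110011100 | 0 | 1

1000111011010110101100011000111011110110101001011000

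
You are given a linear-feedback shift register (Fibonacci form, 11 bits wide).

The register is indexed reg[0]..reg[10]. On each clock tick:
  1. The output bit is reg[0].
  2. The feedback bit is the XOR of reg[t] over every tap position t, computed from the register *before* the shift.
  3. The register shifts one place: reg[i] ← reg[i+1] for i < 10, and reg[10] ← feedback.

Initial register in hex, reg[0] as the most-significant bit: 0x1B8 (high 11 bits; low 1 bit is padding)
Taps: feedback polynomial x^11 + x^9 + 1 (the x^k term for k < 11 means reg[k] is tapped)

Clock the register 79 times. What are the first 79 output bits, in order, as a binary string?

step | reg (before) | out | fb
   0 | 00011011100 | 0 | 0
   1 | 00110111000 | 0 | 0
   2 | 01101110000 | 0 | 0
   3 | 11011100000 | 1 | 1
   4 | 10111000001 | 1 | 1
   5 | 01110000011 | 0 | 1
   6 | 11100000111 | 1 | 0
   7 | 11000001110 | 1 | 0
   8 | 10000011100 | 1 | 1
   9 | 00000111001 | 0 | 0
  10 | 00001110010 | 0 | 1
  11 | 00011100101 | 0 | 0
  12 | 00111001010 | 0 | 1
  13 | 01110010101 | 0 | 0
  14 | 11100101010 | 1 | 0
  15 | 11001010100 | 1 | 1
  16 | 10010101001 | 1 | 1
  17 | 00101010011 | 0 | 1
  18 | 01010100111 | 0 | 1
  19 | 10101001111 | 1 | 0
  20 | 01010011110 | 0 | 1
  21 | 10100111101 | 1 | 1
  22 | 01001111011 | 0 | 1
  23 | 10011110111 | 1 | 0
  24 | 00111101110 | 0 | 1
  25 | 01111011101 | 0 | 0
  26 | 11110111010 | 1 | 0
  27 | 11101110100 | 1 | 1
  28 | 11011101001 | 1 | 1
  29 | 10111010011 | 1 | 0
  30 | 01110100110 | 0 | 1
  31 | 11101001101 | 1 | 1
  32 | 11010011011 | 1 | 0
  33 | 10100110110 | 1 | 0
  34 | 01001101100 | 0 | 0
  35 | 10011011000 | 1 | 1
  36 | 00110110001 | 0 | 0
  37 | 01101100010 | 0 | 1
  38 | 11011000101 | 1 | 1
  39 | 10110001011 | 1 | 0
  40 | 01100010110 | 0 | 1
  41 | 11000101101 | 1 | 1
  42 | 10001011011 | 1 | 0
  43 | 00010110110 | 0 | 1
  44 | 00101101101 | 0 | 0
  45 | 01011011010 | 0 | 1
  46 | 10110110101 | 1 | 1
  47 | 01101101011 | 0 | 1
  48 | 11011010111 | 1 | 0
  49 | 10110101110 | 1 | 0
  50 | 01101011100 | 0 | 0
  51 | 11010111000 | 1 | 1
  52 | 10101110001 | 1 | 1
  53 | 01011100011 | 0 | 1
  54 | 10111000111 | 1 | 0
  55 | 01110001110 | 0 | 1
  56 | 11100011101 | 1 | 1
  57 | 11000111011 | 1 | 0
  58 | 10001110110 | 1 | 0
  59 | 00011101100 | 0 | 0
  60 | 00111011000 | 0 | 0
  61 | 01110110000 | 0 | 0
  62 | 11101100000 | 1 | 1
  63 | 11011000001 | 1 | 1
  64 | 10110000011 | 1 | 0
  65 | 01100000110 | 0 | 1
  66 | 11000001101 | 1 | 1
  67 | 10000011011 | 1 | 0
  68 | 00000110110 | 0 | 1
  69 | 00001101101 | 0 | 0
  70 | 00011011010 | 0 | 1
  71 | 00110110101 | 0 | 0
  72 | 01101101010 | 0 | 1
  73 | 11011010101 | 1 | 1
  74 | 10110101011 | 1 | 0
  75 | 01101010110 | 0 | 1
  76 | 11010101101 | 1 | 1
  77 | 10101011011 | 1 | 0
  78 | 01010110110 | 0 | 1

0001101110000011100101010011110111010011011000101101101011100011101100000110110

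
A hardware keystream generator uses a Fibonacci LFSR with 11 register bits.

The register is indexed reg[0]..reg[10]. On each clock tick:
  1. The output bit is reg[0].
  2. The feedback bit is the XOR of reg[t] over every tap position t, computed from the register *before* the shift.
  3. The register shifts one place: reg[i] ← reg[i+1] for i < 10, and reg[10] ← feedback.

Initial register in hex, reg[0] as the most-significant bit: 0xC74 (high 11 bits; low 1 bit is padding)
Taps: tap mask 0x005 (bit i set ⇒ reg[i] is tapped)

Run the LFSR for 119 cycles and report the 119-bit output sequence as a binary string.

tick  register→output (feedback)
  0  11000111010→1 (1)
  1  10001110101→1 (1)
  2  00011101011→0 (0)
  3  00111010110→0 (1)
  4  01110101101→0 (1)
  5  11101011011→1 (0)
  6  11010110110→1 (1)
  7  10101101101→1 (0)
  8  01011011010→0 (0)
  9  10110110100→1 (0)
 10  01101101000→0 (1)
 11  11011010001→1 (1)
 12  10110100011→1 (0)
 13  01101000110→0 (1)
 14  11010001101→1 (1)
 15  10100011011→1 (0)
 16  01000110110→0 (0)
 17  10001101100→1 (1)
 18  00011011001→0 (0)
 19  00110110010→0 (1)
 20  01101100101→0 (1)
 21  11011001011→1 (1)
 22  10110010111→1 (0)
 23  01100101110→0 (1)
 24  11001011101→1 (1)
 25  10010111011→1 (1)
 26  00101110111→0 (1)
 27  01011101111→0 (0)
 28  10111011110→1 (0)
 29  01110111100→0 (1)
 30  11101111001→1 (0)
 31  11011110010→1 (1)
 32  10111100101→1 (0)
 33  01111001010→0 (1)
 34  11110010101→1 (0)
 35  11100101010→1 (0)
 36  11001010100→1 (1)
 37  10010101001→1 (1)
 38  00101010011→0 (1)
 39  01010100111→0 (0)
 40  10101001110→1 (0)
 41  01010011100→0 (0)
 42  10100111000→1 (0)
 43  01001110000→0 (0)
 44  10011100000→1 (1)
 45  00111000001→0 (1)
 46  01110000011→0 (1)
 47  11100000111→1 (0)
 48  11000001110→1 (1)
 49  10000011101→1 (1)
 50  00000111011→0 (0)
 51  00001110110→0 (0)
 52  00011101100→0 (0)
 53  00111011000→0 (1)
 54  01110110001→0 (1)
 55  11101100011→1 (0)
 56  11011000110→1 (1)
 57  10110001101→1 (0)
 58  01100011010→0 (1)
 59  11000110101→1 (1)
 60  10001101011→1 (1)
 61  00011010111→0 (0)
 62  00110101110→0 (1)
 63  01101011101→0 (1)
 64  11010111011→1 (1)
 65  10101110111→1 (0)
 66  01011101110→0 (0)
 67  10111011100→1 (0)
 68  01110111000→0 (1)
 69  11101110001→1 (0)
 70  11011100010→1 (1)
 71  10111000101→1 (0)
 72  01110001010→0 (1)
 73  11100010101→1 (0)
 74  11000101010→1 (1)
 75  10001010101→1 (1)
 76  00010101011→0 (0)
 77  00101010110→0 (1)
 78  01010101101→0 (0)
 79  10101011010→1 (0)
 80  01010110100→0 (0)
 81  10101101000→1 (0)
 82  01011010000→0 (0)
 83  10110100000→1 (0)
 84  01101000000→0 (1)
 85  11010000001→1 (1)
 86  10100000011→1 (0)
 87  01000000110→0 (0)
 88  10000001100→1 (1)
 89  00000011001→0 (0)
 90  00000110010→0 (0)
 91  00001100100→0 (0)
 92  00011001000→0 (0)
 93  00110010000→0 (1)
 94  01100100001→0 (1)
 95  11001000011→1 (1)
 96  10010000111→1 (1)
 97  00100001111→0 (1)
 98  01000011111→0 (0)
 99  10000111110→1 (1)
100  00001111101→0 (0)
101  00011111010→0 (0)
102  00111110100→0 (1)
103  01111101001→0 (1)
104  11111010011→1 (0)
105  11110100110→1 (0)
106  11101001100→1 (0)
107  11010011000→1 (1)
108  10100110001→1 (0)
109  01001100010→0 (0)
110  10011000100→1 (1)
111  00110001001→0 (1)
112  01100010011→0 (1)
113  11000100111→1 (1)
114  10001001111→1 (1)
115  00010011111→0 (0)
116  00100111110→0 (1)
117  01001111101→0 (0)
118  10011111010→1 (1)

11000111010110110100011011001011101111001010100111000001110110001101011101110001010101101000000110010000111110100110001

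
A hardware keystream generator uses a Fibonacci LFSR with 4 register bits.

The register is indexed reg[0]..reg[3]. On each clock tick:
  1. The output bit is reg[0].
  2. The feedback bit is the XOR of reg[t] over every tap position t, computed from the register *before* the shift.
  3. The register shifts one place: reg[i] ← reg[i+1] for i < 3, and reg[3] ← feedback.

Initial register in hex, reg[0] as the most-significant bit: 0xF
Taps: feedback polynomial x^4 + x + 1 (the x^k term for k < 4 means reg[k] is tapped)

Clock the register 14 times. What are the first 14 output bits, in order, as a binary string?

k : reg_k → out_k, fb_k
0: 1111 → 1, fb=0
1: 1110 → 1, fb=0
2: 1100 → 1, fb=0
3: 1000 → 1, fb=1
4: 0001 → 0, fb=0
5: 0010 → 0, fb=0
6: 0100 → 0, fb=1
7: 1001 → 1, fb=1
8: 0011 → 0, fb=0
9: 0110 → 0, fb=1
10: 1101 → 1, fb=0
11: 1010 → 1, fb=1
12: 0101 → 0, fb=1
13: 1011 → 1, fb=1

11110001001101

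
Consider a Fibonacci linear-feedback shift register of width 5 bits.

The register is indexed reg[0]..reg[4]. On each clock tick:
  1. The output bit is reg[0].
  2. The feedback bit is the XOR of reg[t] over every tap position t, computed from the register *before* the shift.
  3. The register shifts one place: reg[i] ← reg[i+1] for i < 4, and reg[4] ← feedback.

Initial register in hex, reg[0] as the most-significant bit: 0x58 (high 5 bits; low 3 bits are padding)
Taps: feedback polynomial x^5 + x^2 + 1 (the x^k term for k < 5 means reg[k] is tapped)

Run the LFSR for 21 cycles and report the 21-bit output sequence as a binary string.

010110011111000110111

tick  register→output (feedback)
  0  01011→0 (0)
  1  10110→1 (0)
  2  01100→0 (1)
  3  11001→1 (1)
  4  10011→1 (1)
  5  00111→0 (1)
  6  01111→0 (1)
  7  11111→1 (0)
  8  11110→1 (0)
  9  11100→1 (0)
 10  11000→1 (1)
 11  10001→1 (1)
 12  00011→0 (0)
 13  00110→0 (1)
 14  01101→0 (1)
 15  11011→1 (1)
 16  10111→1 (0)
 17  01110→0 (1)
 18  11101→1 (0)
 19  11010→1 (1)
 20  10101→1 (0)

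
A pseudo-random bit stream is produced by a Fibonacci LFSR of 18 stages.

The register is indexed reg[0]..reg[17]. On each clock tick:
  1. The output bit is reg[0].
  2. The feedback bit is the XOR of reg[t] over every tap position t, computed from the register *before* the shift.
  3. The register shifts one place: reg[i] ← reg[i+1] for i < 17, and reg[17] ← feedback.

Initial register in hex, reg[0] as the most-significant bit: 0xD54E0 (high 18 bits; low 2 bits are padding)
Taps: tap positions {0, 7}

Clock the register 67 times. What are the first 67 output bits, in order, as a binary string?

1101010101001110000111001001000000010101001001101010000110011101100

tick  register→output (feedback)
  0  110101010100111000→1 (0)
  1  101010101001110000→1 (1)
  2  010101010011100001→0 (1)
  3  101010100111000011→1 (1)
  4  010101001110000111→0 (0)
  5  101010011100001110→1 (0)
  6  010100111000011100→0 (1)
  7  101001110000111001→1 (0)
  8  010011100001110010→0 (0)
  9  100111000011100100→1 (1)
 10  001110000111001001→0 (0)
 11  011100001110010010→0 (0)
 12  111000011100100100→1 (0)
 13  110000111001001000→1 (0)
 14  100001110010010000→1 (0)
 15  000011100100100000→0 (0)
 16  000111001001000000→0 (0)
 17  001110010010000000→0 (1)
 18  011100100100000001→0 (0)
 19  111001001000000010→1 (1)
 20  110010010000000101→1 (0)
 21  100100100000001010→1 (1)
 22  001001000000010101→0 (0)
 23  010010000000101010→0 (0)
 24  100100000001010100→1 (1)
 25  001000000010101001→0 (0)
 26  010000000101010010→0 (0)
 27  100000001010100100→1 (1)
 28  000000010101001001→0 (1)
 29  000000101010010011→0 (0)
 30  000001010100100110→0 (1)
 31  000010101001001101→0 (0)
 32  000101010010011010→0 (1)
 33  001010100100110101→0 (0)
 34  010101001001101010→0 (0)
 35  101010010011010100→1 (0)
 36  010100100110101000→0 (0)
 37  101001001101010000→1 (1)
 38  010010011010100001→0 (1)
 39  100100110101000011→1 (0)
 40  001001101010000110→0 (0)
 41  010011010100001100→0 (1)
 42  100110101000011001→1 (1)
 43  001101010000110011→0 (1)
 44  011010100001100111→0 (0)
 45  110101000011001110→1 (1)
 46  101010000110011101→1 (1)
 47  010100001100111011→0 (0)
 48  101000011001110110→1 (0)
 49  010000110011101100→0 (1)
 50  100001100111011001→1 (1)
 51  000011001110110011→0 (0)
 52  000110011101100110→0 (1)
 53  001100111011001101→0 (1)
 54  011001110110011011→0 (1)
 55  110011101100110111→1 (1)
 56  100111011001101111→1 (0)
 57  001110110011011110→0 (1)
 58  011101100110111101→0 (0)
 59  111011001101111010→1 (1)
 60  110110011011110101→1 (0)
 61  101100110111101010→1 (0)
 62  011001101111010100→0 (0)
 63  110011011110101000→1 (0)
 64  100110111101010000→1 (0)
 65  001101111010100000→0 (1)
 66  011011110101000001→0 (1)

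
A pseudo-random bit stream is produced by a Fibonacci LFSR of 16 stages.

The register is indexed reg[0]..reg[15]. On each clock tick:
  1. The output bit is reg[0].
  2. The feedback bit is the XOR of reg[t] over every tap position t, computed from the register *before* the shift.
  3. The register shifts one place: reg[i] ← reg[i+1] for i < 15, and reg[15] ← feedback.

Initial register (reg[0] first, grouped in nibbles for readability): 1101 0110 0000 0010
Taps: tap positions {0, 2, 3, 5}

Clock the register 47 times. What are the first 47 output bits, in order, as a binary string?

tick  register→output (feedback)
  0  1101011000000010→1 (1)
  1  1010110000000101→1 (1)
  2  0101100000001011→0 (1)
  3  1011000000010111→1 (1)
  4  0110000000101111→0 (1)
  5  1100000001011111→1 (1)
  6  1000000010111111→1 (1)
  7  0000000101111111→0 (0)
  8  0000001011111110→0 (0)
  9  0000010111111100→0 (1)
 10  0000101111111001→0 (0)
 11  0001011111110010→0 (0)
 12  0010111111100100→0 (0)
 13  0101111111001000→0 (0)
 14  1011111110010000→1 (0)
 15  0111111100100000→0 (1)
 16  1111111001000001→1 (0)
 17  1111110010000010→1 (0)
 18  1111100100000100→1 (1)
 19  1111001000001001→1 (1)
 20  1110010000010011→1 (1)
 21  1100100000100111→1 (1)
 22  1001000001001111→1 (0)
 23  0010000010011110→0 (1)
 24  0100000100111101→0 (0)
 25  1000001001111010→1 (1)
 26  0000010011110101→0 (1)
 27  0000100111101011→0 (0)
 28  0001001111010110→0 (1)
 29  0010011110101101→0 (0)
 30  0100111101011010→0 (1)
 31  1001111010110101→1 (1)
 32  0011110101101011→0 (1)
 33  0111101011010111→0 (0)
 34  1111010110101110→1 (0)
 35  1110101101011100→1 (0)
 36  1101011010111000→1 (1)
 37  1010110101110001→1 (1)
 38  0101101011100011→0 (1)
 39  1011010111000111→1 (0)
 40  0110101110001110→0 (1)
 41  1101011100011101→1 (1)
 42  1010111000111011→1 (1)
 43  0101110001110111→0 (0)
 44  1011100011101110→1 (1)
 45  0111000111011101→0 (0)
 46  1110001110111010→1 (0)

11010110000000101111111001000001001111010110101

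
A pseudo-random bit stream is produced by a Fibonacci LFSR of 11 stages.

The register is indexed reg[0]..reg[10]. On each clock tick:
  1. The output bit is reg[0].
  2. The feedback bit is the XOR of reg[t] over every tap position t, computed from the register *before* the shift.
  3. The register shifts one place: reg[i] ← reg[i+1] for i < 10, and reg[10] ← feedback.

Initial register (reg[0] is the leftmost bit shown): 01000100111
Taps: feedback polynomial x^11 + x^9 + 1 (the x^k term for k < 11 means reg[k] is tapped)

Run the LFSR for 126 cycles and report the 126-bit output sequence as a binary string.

010001001111010111100111011001011000111101101011001001000111101000001100010101001010001000010000010101111111011100110010011110

k : reg_k → out_k, fb_k
0: 01000100111 → 0, fb=1
1: 10001001111 → 1, fb=0
2: 00010011110 → 0, fb=1
3: 00100111101 → 0, fb=0
4: 01001111010 → 0, fb=1
5: 10011110101 → 1, fb=1
6: 00111101011 → 0, fb=1
7: 01111010111 → 0, fb=1
8: 11110101111 → 1, fb=0
9: 11101011110 → 1, fb=0
10: 11010111100 → 1, fb=1
11: 10101111001 → 1, fb=1
12: 01011110011 → 0, fb=1
13: 10111100111 → 1, fb=0
14: 01111001110 → 0, fb=1
15: 11110011101 → 1, fb=1
16: 11100111011 → 1, fb=0
17: 11001110110 → 1, fb=0
18: 10011101100 → 1, fb=1
19: 00111011001 → 0, fb=0
20: 01110110010 → 0, fb=1
21: 11101100101 → 1, fb=1
22: 11011001011 → 1, fb=0
23: 10110010110 → 1, fb=0
24: 01100101100 → 0, fb=0
25: 11001011000 → 1, fb=1
26: 10010110001 → 1, fb=1
27: 00101100011 → 0, fb=1
28: 01011000111 → 0, fb=1
29: 10110001111 → 1, fb=0
30: 01100011110 → 0, fb=1
31: 11000111101 → 1, fb=1
32: 10001111011 → 1, fb=0
33: 00011110110 → 0, fb=1
34: 00111101101 → 0, fb=0
35: 01111011010 → 0, fb=1
36: 11110110101 → 1, fb=1
37: 11101101011 → 1, fb=0
38: 11011010110 → 1, fb=0
39: 10110101100 → 1, fb=1
40: 01101011001 → 0, fb=0
41: 11010110010 → 1, fb=0
42: 10101100100 → 1, fb=1
43: 01011001001 → 0, fb=0
44: 10110010010 → 1, fb=0
45: 01100100100 → 0, fb=0
46: 11001001000 → 1, fb=1
47: 10010010001 → 1, fb=1
48: 00100100011 → 0, fb=1
49: 01001000111 → 0, fb=1
50: 10010001111 → 1, fb=0
51: 00100011110 → 0, fb=1
52: 01000111101 → 0, fb=0
53: 10001111010 → 1, fb=0
54: 00011110100 → 0, fb=0
55: 00111101000 → 0, fb=0
56: 01111010000 → 0, fb=0
57: 11110100000 → 1, fb=1
58: 11101000001 → 1, fb=1
59: 11010000011 → 1, fb=0
60: 10100000110 → 1, fb=0
61: 01000001100 → 0, fb=0
62: 10000011000 → 1, fb=1
63: 00000110001 → 0, fb=0
64: 00001100010 → 0, fb=1
65: 00011000101 → 0, fb=0
66: 00110001010 → 0, fb=1
67: 01100010101 → 0, fb=0
68: 11000101010 → 1, fb=0
69: 10001010100 → 1, fb=1
70: 00010101001 → 0, fb=0
71: 00101010010 → 0, fb=1
72: 01010100101 → 0, fb=0
73: 10101001010 → 1, fb=0
74: 01010010100 → 0, fb=0
75: 10100101000 → 1, fb=1
76: 01001010001 → 0, fb=0
77: 10010100010 → 1, fb=0
78: 00101000100 → 0, fb=0
79: 01010001000 → 0, fb=0
80: 10100010000 → 1, fb=1
81: 01000100001 → 0, fb=0
82: 10001000010 → 1, fb=0
83: 00010000100 → 0, fb=0
84: 00100001000 → 0, fb=0
85: 01000010000 → 0, fb=0
86: 10000100000 → 1, fb=1
87: 00001000001 → 0, fb=0
88: 00010000010 → 0, fb=1
89: 00100000101 → 0, fb=0
90: 01000001010 → 0, fb=1
91: 10000010101 → 1, fb=1
92: 00000101011 → 0, fb=1
93: 00001010111 → 0, fb=1
94: 00010101111 → 0, fb=1
95: 00101011111 → 0, fb=1
96: 01010111111 → 0, fb=1
97: 10101111111 → 1, fb=0
98: 01011111110 → 0, fb=1
99: 10111111101 → 1, fb=1
100: 01111111011 → 0, fb=1
101: 11111110111 → 1, fb=0
102: 11111101110 → 1, fb=0
103: 11111011100 → 1, fb=1
104: 11110111001 → 1, fb=1
105: 11101110011 → 1, fb=0
106: 11011100110 → 1, fb=0
107: 10111001100 → 1, fb=1
108: 01110011001 → 0, fb=0
109: 11100110010 → 1, fb=0
110: 11001100100 → 1, fb=1
111: 10011001001 → 1, fb=1
112: 00110010011 → 0, fb=1
113: 01100100111 → 0, fb=1
114: 11001001111 → 1, fb=0
115: 10010011110 → 1, fb=0
116: 00100111100 → 0, fb=0
117: 01001111000 → 0, fb=0
118: 10011110000 → 1, fb=1
119: 00111100001 → 0, fb=0
120: 01111000010 → 0, fb=1
121: 11110000101 → 1, fb=1
122: 11100001011 → 1, fb=0
123: 11000010110 → 1, fb=0
124: 10000101100 → 1, fb=1
125: 00001011001 → 0, fb=0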